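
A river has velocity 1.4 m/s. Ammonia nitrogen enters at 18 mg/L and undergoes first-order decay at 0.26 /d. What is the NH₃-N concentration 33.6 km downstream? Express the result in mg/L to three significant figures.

Travel time t = 33.6 km / 1.4 m/s = 3.36e+04/1.4 = 2.4e+04 s = 0.2778 d.
First-order decay: C = 18·exp(−0.26·0.2778) = 18·0.9303 = 16.75 mg/L.

16.7 mg/L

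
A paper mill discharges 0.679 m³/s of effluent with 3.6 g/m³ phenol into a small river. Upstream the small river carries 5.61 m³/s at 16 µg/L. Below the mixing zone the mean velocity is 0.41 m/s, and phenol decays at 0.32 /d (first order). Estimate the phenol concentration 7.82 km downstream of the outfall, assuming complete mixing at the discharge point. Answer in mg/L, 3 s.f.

16 µg/L = 0.016 mg/L.
After complete mixing, C₀ = (0.679·3.6 + 5.61·0.016) / 6.289 = 0.403 mg/L.
Travel time t = 7820 m / 0.41 m/s = 1.907e+04 s = 0.2208 d.
C = 0.403·exp(−0.32·0.2208) = 0.403·0.9318 = 0.3755 mg/L.

0.375 mg/L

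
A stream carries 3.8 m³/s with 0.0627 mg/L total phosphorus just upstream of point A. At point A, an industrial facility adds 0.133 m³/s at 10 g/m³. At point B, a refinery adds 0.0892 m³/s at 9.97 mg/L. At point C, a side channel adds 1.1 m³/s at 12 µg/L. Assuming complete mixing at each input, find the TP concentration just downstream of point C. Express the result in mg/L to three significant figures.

0.482 mg/L

After input A: C = (3.8·0.0627 + 0.133·10) / 3.933 = 0.3987 mg/L.
After input B: C = (3.933·0.3987 + 0.0892·9.97) / 4.022 = 0.611 mg/L.
12 µg/L = 0.012 mg/L.
After input C: C = (4.022·0.611 + 1.1·0.012) / 5.122 = 0.4824 mg/L.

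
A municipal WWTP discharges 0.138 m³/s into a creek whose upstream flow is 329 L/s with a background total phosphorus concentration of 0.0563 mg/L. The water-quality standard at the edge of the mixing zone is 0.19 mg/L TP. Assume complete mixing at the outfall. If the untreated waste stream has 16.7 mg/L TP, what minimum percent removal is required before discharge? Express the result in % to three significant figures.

97.0 %

329 L/s = 0.329 m³/s.
Mass balance: 0.19·0.467 = 0.138·Cₑ + 0.329·0.0563.
Cₑ = (0.08873 − 0.01852) / 0.138 = 0.5087 mg/L.
Required removal = 1 − 0.5087/16.7 = 96.95 %.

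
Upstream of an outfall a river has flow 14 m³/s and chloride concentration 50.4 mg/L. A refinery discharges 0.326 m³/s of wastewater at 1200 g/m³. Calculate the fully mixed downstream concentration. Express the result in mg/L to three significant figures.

By mass balance at complete mixing, C = (0.326·1200 + 14·50.4) / (0.326 + 14) = 1097/14.33 = 76.56 mg/L.

76.6 mg/L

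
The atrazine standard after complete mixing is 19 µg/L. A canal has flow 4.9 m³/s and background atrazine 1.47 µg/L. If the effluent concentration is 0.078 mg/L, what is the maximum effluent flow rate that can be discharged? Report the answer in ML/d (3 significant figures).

126 ML/d

1.47 µg/L = 0.00147 mg/L.
19 µg/L = 0.019 mg/L.
Mass balance at complete mixing: C_std·(Q_w + Q_r) = Q_w·C_e + Q_r·C_b.
Rearranging, Q_w = Q_r·(C_std − C_b)/(C_e − C_std) = 4.9·(0.019 − 0.00147) / (0.078 − 0.019) = 1.456 m³/s.
= 125.8 ML/d.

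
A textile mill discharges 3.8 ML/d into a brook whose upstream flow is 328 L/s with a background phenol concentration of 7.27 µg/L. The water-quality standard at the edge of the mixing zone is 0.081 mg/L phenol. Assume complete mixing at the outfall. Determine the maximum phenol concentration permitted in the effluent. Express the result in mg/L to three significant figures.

0.631 mg/L

3.8 ML/d = 0.04398 m³/s.
328 L/s = 0.328 m³/s.
7.27 µg/L = 0.00727 mg/L.
Mass balance: 0.081·0.372 = 0.04398·Cₑ + 0.328·0.00727.
Cₑ = (0.03013 − 0.002385) / 0.04398 = 0.6309 mg/L.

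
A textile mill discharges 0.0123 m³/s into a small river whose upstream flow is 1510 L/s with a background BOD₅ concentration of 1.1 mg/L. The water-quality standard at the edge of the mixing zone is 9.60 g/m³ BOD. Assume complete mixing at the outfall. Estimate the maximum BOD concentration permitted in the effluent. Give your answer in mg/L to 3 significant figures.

1510 L/s = 1.51 m³/s.
Mass balance: 9.6·1.522 = 0.0123·Cₑ + 1.51·1.1.
Cₑ = (14.61 − 1.661) / 0.0123 = 1053 mg/L.

1050 mg/L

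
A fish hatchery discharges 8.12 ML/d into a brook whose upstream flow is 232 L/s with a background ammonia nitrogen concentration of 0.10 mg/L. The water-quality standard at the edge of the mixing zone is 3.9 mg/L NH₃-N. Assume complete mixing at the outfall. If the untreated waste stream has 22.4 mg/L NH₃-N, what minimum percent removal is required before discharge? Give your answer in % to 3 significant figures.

40.7 %

8.12 ML/d = 0.09398 m³/s.
232 L/s = 0.232 m³/s.
Mass balance: 3.9·0.326 = 0.09398·Cₑ + 0.232·0.1.
Cₑ = (1.271 − 0.0232) / 0.09398 = 13.28 mg/L.
Required removal = 1 − 13.28/22.4 = 40.71 %.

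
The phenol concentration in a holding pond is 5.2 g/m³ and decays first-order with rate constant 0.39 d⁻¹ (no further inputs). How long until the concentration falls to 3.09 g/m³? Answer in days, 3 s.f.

1.33 d

t = ln(C₀/C)/k = ln(5.2/3.09)/0.39 = 0.5205/0.39 = 1.335 d.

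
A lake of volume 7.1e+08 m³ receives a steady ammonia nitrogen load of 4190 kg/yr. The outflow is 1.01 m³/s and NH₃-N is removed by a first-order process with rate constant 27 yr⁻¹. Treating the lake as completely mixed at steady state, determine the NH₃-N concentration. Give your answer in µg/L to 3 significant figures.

Outflow Q = 1.01 m³/s × 3.156e+07 s/yr = 3.187e+07 m³/yr.
Steady-state CSTR mass balance: W = Q·C + k·V·C, so C = W/(Q + kV).
Q + kV = 3.187e+07 + 27·7.1e+08 = 1.92e+10 m³/yr.
C = 4190/1.92e+10 = 2.182e-07 kg/m³ = 0.0002182 mg/L = 0.2182 µg/L.

0.218 µg/L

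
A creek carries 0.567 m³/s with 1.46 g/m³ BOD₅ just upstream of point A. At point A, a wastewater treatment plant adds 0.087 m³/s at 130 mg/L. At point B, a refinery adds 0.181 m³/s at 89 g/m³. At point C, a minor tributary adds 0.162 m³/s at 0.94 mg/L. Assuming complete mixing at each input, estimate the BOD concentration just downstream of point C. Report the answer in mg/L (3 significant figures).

28.5 mg/L

After input A: C = (0.567·1.46 + 0.087·130) / 0.654 = 18.56 mg/L.
After input B: C = (0.654·18.56 + 0.181·89) / 0.835 = 33.83 mg/L.
After input C: C = (0.835·33.83 + 0.162·0.94) / 0.997 = 28.48 mg/L.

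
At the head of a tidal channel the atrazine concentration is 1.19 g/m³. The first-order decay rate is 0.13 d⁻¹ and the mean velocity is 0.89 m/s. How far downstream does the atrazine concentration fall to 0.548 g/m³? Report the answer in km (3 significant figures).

459 km

From C = C₀·e^(−kt), t = ln(C₀/C)/k = ln(1.19/0.548)/0.13 = 0.7754/0.13 = 5.965 d.
Distance = v·t = 0.89 m/s × 5.154e+05 s = 4.587e+05 m = 458.7 km.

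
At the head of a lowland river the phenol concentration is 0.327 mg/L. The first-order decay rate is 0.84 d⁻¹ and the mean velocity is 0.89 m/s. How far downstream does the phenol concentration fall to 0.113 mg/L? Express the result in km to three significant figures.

From C = C₀·e^(−kt), t = ln(C₀/C)/k = ln(0.327/0.113)/0.84 = 1.063/0.84 = 1.265 d.
Distance = v·t = 0.89 m/s × 1.093e+05 s = 9.727e+04 m = 97.27 km.

97.3 km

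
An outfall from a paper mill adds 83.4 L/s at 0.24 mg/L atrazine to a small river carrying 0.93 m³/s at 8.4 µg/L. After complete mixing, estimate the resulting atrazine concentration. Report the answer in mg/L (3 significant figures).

0.0275 mg/L

83.4 L/s = 0.0834 m³/s.
8.4 µg/L = 0.0084 mg/L.
By mass balance at complete mixing, C = (0.0834·0.24 + 0.93·0.0084) / (0.0834 + 0.93) = 0.02783/1.013 = 0.02746 mg/L.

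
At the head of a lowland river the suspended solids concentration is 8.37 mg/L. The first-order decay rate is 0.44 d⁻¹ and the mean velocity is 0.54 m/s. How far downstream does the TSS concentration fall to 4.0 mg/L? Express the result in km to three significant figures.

From C = C₀·e^(−kt), t = ln(C₀/C)/k = ln(8.37/4.0)/0.44 = 0.7384/0.44 = 1.678 d.
Distance = v·t = 0.54 m/s × 1.45e+05 s = 7.829e+04 m = 78.29 km.

78.3 km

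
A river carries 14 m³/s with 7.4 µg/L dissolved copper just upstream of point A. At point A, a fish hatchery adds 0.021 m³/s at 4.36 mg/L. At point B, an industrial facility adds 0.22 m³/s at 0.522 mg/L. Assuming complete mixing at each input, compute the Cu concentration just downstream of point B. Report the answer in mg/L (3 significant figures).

7.4 µg/L = 0.0074 mg/L.
After input A: C = (14·0.0074 + 0.021·4.36) / 14.02 = 0.01392 mg/L.
After input B: C = (14.02·0.01392 + 0.22·0.522) / 14.24 = 0.02177 mg/L.

0.0218 mg/L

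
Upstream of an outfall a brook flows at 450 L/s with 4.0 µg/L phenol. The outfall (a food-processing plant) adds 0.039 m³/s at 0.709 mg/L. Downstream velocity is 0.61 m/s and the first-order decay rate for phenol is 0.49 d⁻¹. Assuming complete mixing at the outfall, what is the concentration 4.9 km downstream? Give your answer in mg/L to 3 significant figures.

450 L/s = 0.45 m³/s.
4.0 µg/L = 0.004 mg/L.
After complete mixing, C₀ = (0.039·0.709 + 0.45·0.004) / 0.489 = 0.06023 mg/L.
Travel time t = 4900 m / 0.61 m/s = 8033 s = 0.09297 d.
C = 0.06023·exp(−0.49·0.09297) = 0.06023·0.9555 = 0.05754 mg/L.

0.0575 mg/L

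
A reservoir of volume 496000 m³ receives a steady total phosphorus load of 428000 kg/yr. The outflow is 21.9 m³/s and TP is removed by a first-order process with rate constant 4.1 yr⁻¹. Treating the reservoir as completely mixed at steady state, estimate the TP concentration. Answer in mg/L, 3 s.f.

0.617 mg/L

Outflow Q = 21.9 m³/s × 3.156e+07 s/yr = 6.911e+08 m³/yr.
Steady-state CSTR mass balance: W = Q·C + k·V·C, so C = W/(Q + kV).
Q + kV = 6.911e+08 + 4.1·496000 = 6.931e+08 m³/yr.
C = 428000/6.931e+08 = 0.0006175 kg/m³ = 0.6175 mg/L.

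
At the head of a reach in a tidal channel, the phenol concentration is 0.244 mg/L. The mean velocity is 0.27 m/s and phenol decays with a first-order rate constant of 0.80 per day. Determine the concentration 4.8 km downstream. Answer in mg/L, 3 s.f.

Travel time t = 4.8 km / 0.27 m/s = 4800/0.27 = 1.778e+04 s = 0.2058 d.
First-order decay: C = 0.244·exp(−0.80·0.2058) = 0.244·0.8482 = 0.207 mg/L.

0.207 mg/L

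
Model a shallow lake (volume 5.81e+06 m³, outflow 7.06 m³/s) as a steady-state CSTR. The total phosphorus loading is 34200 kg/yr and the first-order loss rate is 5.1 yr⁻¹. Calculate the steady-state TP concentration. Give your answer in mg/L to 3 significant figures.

Outflow Q = 7.06 m³/s × 3.156e+07 s/yr = 2.228e+08 m³/yr.
Steady-state CSTR mass balance: W = Q·C + k·V·C, so C = W/(Q + kV).
Q + kV = 2.228e+08 + 5.1·5.81e+06 = 2.524e+08 m³/yr.
C = 34200/2.524e+08 = 0.0001355 kg/m³ = 0.1355 mg/L.

0.135 mg/L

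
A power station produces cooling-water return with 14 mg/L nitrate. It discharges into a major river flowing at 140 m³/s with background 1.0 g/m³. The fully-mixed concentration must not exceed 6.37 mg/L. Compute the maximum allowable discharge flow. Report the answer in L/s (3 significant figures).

98500 L/s

Mass balance at complete mixing: C_std·(Q_w + Q_r) = Q_w·C_e + Q_r·C_b.
Rearranging, Q_w = Q_r·(C_std − C_b)/(C_e − C_std) = 140·(6.37 − 1) / (14 − 6.37) = 98.53 m³/s.
= 9.853e+04 L/s.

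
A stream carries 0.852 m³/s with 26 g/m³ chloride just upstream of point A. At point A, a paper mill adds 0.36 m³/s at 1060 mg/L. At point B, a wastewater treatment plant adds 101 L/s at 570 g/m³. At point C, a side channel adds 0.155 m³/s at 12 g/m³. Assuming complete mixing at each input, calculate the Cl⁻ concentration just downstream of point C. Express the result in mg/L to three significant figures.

316 mg/L

After input A: C = (0.852·26 + 0.36·1060) / 1.212 = 333.1 mg/L.
101 L/s = 0.101 m³/s.
After input B: C = (1.212·333.1 + 0.101·570) / 1.313 = 351.3 mg/L.
After input C: C = (1.313·351.3 + 0.155·12) / 1.468 = 315.5 mg/L.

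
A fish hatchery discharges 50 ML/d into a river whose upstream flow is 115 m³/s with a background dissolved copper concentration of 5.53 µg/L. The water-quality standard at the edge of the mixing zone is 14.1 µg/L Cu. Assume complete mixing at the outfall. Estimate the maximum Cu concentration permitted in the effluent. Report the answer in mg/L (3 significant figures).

50 ML/d = 0.5787 m³/s.
5.53 µg/L = 0.00553 mg/L.
14.1 µg/L = 0.0141 mg/L.
Mass balance: 0.0141·115.6 = 0.5787·Cₑ + 115·0.00553.
Cₑ = (1.63 − 0.636) / 0.5787 = 1.717 mg/L.

1.72 mg/L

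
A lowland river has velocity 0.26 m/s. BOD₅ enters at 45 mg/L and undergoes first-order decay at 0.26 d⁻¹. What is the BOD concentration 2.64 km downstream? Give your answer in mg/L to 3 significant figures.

Travel time t = 2.64 km / 0.26 m/s = 2640/0.26 = 1.015e+04 s = 0.1175 d.
First-order decay: C = 45·exp(−0.26·0.1175) = 45·0.9699 = 43.65 mg/L.

43.6 mg/L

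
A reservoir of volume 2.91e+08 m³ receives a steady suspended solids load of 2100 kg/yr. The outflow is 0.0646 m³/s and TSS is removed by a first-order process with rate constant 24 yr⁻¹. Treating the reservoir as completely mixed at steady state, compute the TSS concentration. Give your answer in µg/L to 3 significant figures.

Outflow Q = 0.0646 m³/s × 3.156e+07 s/yr = 2.039e+06 m³/yr.
Steady-state CSTR mass balance: W = Q·C + k·V·C, so C = W/(Q + kV).
Q + kV = 2.039e+06 + 24·2.91e+08 = 6.986e+09 m³/yr.
C = 2100/6.986e+09 = 3.006e-07 kg/m³ = 0.0003006 mg/L = 0.3006 µg/L.

0.301 µg/L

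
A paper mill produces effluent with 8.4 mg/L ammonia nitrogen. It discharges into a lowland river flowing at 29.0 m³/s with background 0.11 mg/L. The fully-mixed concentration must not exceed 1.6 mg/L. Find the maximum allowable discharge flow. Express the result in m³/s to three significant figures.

6.35 m³/s

Mass balance at complete mixing: C_std·(Q_w + Q_r) = Q_w·C_e + Q_r·C_b.
Rearranging, Q_w = Q_r·(C_std − C_b)/(C_e − C_std) = 29.0·(1.6 − 0.11) / (8.4 − 1.6) = 6.354 m³/s.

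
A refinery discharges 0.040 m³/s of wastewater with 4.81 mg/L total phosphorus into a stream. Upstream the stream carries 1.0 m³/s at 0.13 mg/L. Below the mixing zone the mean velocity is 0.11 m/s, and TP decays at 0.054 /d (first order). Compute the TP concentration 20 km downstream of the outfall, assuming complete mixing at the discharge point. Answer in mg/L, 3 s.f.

0.277 mg/L

After complete mixing, C₀ = (0.04·4.81 + 1·0.13) / 1.04 = 0.31 mg/L.
Travel time t = 2e+04 m / 0.11 m/s = 1.818e+05 s = 2.104 d.
C = 0.31·exp(−0.054·2.104) = 0.31·0.8926 = 0.2767 mg/L.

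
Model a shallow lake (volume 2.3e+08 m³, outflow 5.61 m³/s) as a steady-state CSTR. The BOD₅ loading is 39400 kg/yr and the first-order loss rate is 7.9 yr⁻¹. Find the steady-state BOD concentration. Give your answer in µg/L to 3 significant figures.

19.8 µg/L

Outflow Q = 5.61 m³/s × 3.156e+07 s/yr = 1.77e+08 m³/yr.
Steady-state CSTR mass balance: W = Q·C + k·V·C, so C = W/(Q + kV).
Q + kV = 1.77e+08 + 7.9·2.3e+08 = 1.994e+09 m³/yr.
C = 39400/1.994e+09 = 1.976e-05 kg/m³ = 0.01976 mg/L = 19.76 µg/L.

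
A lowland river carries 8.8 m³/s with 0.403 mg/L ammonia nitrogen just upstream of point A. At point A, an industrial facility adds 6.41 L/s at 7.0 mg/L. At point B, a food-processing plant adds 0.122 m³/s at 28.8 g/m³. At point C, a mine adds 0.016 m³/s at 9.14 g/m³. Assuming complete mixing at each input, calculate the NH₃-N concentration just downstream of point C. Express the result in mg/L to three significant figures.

0.811 mg/L

6.41 L/s = 0.00641 m³/s.
After input A: C = (8.8·0.403 + 0.00641·7) / 8.806 = 0.4078 mg/L.
After input B: C = (8.806·0.4078 + 0.122·28.8) / 8.928 = 0.7958 mg/L.
After input C: C = (8.928·0.7958 + 0.016·9.14) / 8.944 = 0.8107 mg/L.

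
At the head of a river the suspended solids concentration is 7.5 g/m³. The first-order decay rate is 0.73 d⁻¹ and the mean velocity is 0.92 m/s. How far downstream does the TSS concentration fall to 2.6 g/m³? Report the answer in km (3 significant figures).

From C = C₀·e^(−kt), t = ln(C₀/C)/k = ln(7.5/2.6)/0.73 = 1.059/0.73 = 1.451 d.
Distance = v·t = 0.92 m/s × 1.254e+05 s = 1.154e+05 m = 115.4 km.

115 km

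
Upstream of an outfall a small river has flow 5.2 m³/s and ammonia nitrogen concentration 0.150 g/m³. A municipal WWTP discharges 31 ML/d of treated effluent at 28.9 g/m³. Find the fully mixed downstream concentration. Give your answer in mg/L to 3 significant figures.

2.01 mg/L

31 ML/d = 0.3588 m³/s.
Flow-weighted mixing gives C = (0.3588·28.9 + 5.2·0.15) / (0.3588 + 5.2) = 11.15/5.559 = 2.006 mg/L.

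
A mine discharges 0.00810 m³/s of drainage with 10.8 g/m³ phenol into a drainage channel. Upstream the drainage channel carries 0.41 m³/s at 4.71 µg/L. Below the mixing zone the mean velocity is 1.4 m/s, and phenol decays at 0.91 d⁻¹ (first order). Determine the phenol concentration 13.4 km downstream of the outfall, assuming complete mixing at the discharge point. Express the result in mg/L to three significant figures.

0.193 mg/L

4.71 µg/L = 0.00471 mg/L.
After complete mixing, C₀ = (0.0081·10.8 + 0.41·0.00471) / 0.4181 = 0.2139 mg/L.
Travel time t = 1.34e+04 m / 1.4 m/s = 9571 s = 0.1108 d.
C = 0.2139·exp(−0.91·0.1108) = 0.2139·0.9041 = 0.1933 mg/L.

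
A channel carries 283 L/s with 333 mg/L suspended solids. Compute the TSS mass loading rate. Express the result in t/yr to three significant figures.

2970 t/yr

283 L/s = 0.283 m³/s.
Mass flux = Q·C = 0.283 m³/s × 333 g/m³ = 94.24 g/s.
= 94.24 g/s × 31.56 = 2974 t/yr.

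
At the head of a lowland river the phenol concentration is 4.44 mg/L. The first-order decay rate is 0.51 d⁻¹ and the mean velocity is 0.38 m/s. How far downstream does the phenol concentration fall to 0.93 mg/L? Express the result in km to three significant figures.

From C = C₀·e^(−kt), t = ln(C₀/C)/k = ln(4.44/0.93)/0.51 = 1.563/0.51 = 3.065 d.
Distance = v·t = 0.38 m/s × 2.648e+05 s = 1.006e+05 m = 100.6 km.

101 km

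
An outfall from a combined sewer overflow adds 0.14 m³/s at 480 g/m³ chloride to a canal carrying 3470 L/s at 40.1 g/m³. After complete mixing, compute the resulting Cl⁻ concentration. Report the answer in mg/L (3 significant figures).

3470 L/s = 3.47 m³/s.
By mass balance at complete mixing, C = (0.14·480 + 3.47·40.1) / (0.14 + 3.47) = 206.3/3.61 = 57.16 mg/L.

57.2 mg/L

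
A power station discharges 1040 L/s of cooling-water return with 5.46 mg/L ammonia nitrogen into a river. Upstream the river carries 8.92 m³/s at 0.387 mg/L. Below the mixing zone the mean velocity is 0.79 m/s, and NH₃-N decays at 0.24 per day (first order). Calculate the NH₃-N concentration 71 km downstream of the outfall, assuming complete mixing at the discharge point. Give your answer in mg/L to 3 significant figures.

0.714 mg/L

1040 L/s = 1.04 m³/s.
After complete mixing, C₀ = (1.04·5.46 + 8.92·0.387) / 9.96 = 0.9167 mg/L.
Travel time t = 7.1e+04 m / 0.79 m/s = 8.987e+04 s = 1.04 d.
C = 0.9167·exp(−0.24·1.04) = 0.9167·0.7791 = 0.7142 mg/L.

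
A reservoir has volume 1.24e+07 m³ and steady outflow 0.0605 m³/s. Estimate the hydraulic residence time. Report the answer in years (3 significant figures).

6.49 yr

Q = 0.0605 m³/s × 3.156e+07 s/yr = 1.909e+06 m³/yr.
Hydraulic residence time τ = V/Q = 1.24e+07/1.909e+06 = 6.495 yr.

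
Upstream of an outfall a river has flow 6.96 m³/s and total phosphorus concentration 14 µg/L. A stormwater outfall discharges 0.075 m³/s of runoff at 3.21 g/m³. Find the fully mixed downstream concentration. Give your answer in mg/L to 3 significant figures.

0.0481 mg/L

14 µg/L = 0.014 mg/L.
Conservation of mass across the mixing zone: C = (0.075·3.21 + 6.96·0.014) / (0.075 + 6.96) = 0.3382/7.035 = 0.04807 mg/L.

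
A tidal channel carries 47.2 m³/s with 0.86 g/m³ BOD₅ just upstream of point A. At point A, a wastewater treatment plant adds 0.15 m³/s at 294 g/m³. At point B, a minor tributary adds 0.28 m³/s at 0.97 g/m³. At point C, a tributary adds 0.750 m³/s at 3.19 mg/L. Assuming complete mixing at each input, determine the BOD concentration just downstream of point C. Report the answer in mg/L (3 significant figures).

1.81 mg/L

After input A: C = (47.2·0.86 + 0.15·294) / 47.35 = 1.789 mg/L.
After input B: C = (47.35·1.789 + 0.28·0.97) / 47.63 = 1.784 mg/L.
After input C: C = (47.63·1.784 + 0.75·3.19) / 48.38 = 1.806 mg/L.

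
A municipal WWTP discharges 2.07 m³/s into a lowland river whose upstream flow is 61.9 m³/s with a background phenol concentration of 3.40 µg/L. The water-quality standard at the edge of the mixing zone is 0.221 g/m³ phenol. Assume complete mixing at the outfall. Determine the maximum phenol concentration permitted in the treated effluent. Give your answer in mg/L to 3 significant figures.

6.73 mg/L

3.40 µg/L = 0.0034 mg/L.
Mass balance: 0.221·63.97 = 2.07·Cₑ + 61.9·0.0034.
Cₑ = (14.14 − 0.2105) / 2.07 = 6.728 mg/L.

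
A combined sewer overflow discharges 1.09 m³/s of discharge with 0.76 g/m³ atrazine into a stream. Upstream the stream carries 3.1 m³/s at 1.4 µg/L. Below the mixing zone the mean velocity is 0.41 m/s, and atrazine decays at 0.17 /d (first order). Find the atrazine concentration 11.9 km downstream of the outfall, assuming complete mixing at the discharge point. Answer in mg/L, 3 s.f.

1.4 µg/L = 0.0014 mg/L.
After complete mixing, C₀ = (1.09·0.76 + 3.1·0.0014) / 4.19 = 0.1987 mg/L.
Travel time t = 1.19e+04 m / 0.41 m/s = 2.902e+04 s = 0.3359 d.
C = 0.1987·exp(−0.17·0.3359) = 0.1987·0.9445 = 0.1877 mg/L.

0.188 mg/L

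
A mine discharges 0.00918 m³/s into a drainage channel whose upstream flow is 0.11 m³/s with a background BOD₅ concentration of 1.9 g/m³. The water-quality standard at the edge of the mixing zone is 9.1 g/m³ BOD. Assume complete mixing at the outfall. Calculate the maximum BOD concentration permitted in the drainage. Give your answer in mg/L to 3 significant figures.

Mass balance: 9.1·0.1192 = 0.00918·Cₑ + 0.11·1.9.
Cₑ = (1.085 − 0.209) / 0.00918 = 95.37 mg/L.

95.4 mg/L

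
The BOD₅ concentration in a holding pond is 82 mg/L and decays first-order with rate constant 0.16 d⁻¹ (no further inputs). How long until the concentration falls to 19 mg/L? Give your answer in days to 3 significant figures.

9.14 d

t = ln(C₀/C)/k = ln(82/19)/0.16 = 1.462/0.16 = 9.139 d.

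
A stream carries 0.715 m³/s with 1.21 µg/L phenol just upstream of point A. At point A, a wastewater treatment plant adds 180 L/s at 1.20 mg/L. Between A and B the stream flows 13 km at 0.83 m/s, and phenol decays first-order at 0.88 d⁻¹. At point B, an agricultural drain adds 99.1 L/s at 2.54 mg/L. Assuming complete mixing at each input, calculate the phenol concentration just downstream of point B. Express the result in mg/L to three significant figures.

0.439 mg/L

1.21 µg/L = 0.00121 mg/L.
180 L/s = 0.18 m³/s.
After input A: C = (0.715·0.00121 + 0.18·1.2) / 0.895 = 0.2423 mg/L.
Over the 13 km reach to input B (t = 1.566e+04 s = 0.1813 d), decay gives C = 0.2423·exp(−0.88·0.1813) = 0.2066 mg/L.
99.1 L/s = 0.0991 m³/s.
After input B: C = (0.895·0.2066 + 0.0991·2.54) / 0.9941 = 0.4392 mg/L.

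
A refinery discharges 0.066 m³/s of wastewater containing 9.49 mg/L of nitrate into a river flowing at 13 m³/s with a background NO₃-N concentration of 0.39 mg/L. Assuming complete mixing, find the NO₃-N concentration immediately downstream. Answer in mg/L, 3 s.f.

Flow-weighted mixing gives C = (0.066·9.49 + 13·0.39) / (0.066 + 13) = 5.696/13.07 = 0.436 mg/L.

0.436 mg/L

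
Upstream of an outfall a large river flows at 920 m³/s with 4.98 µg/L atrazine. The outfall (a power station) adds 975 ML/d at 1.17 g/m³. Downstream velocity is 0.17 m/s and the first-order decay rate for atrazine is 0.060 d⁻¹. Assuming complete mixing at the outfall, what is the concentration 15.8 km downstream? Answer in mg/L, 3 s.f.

0.0179 mg/L

975 ML/d = 11.28 m³/s.
4.98 µg/L = 0.00498 mg/L.
After complete mixing, C₀ = (11.28·1.17 + 920·0.00498) / 931.3 = 0.0191 mg/L.
Travel time t = 1.58e+04 m / 0.17 m/s = 9.294e+04 s = 1.076 d.
C = 0.0191·exp(−0.060·1.076) = 0.0191·0.9375 = 0.0179 mg/L.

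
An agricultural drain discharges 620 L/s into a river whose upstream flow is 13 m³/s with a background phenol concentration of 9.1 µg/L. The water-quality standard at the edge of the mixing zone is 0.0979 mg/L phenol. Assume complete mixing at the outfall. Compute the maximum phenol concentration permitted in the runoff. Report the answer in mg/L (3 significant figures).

1.96 mg/L

620 L/s = 0.62 m³/s.
9.1 µg/L = 0.0091 mg/L.
Mass balance: 0.0979·13.62 = 0.62·Cₑ + 13·0.0091.
Cₑ = (1.333 − 0.1183) / 0.62 = 1.96 mg/L.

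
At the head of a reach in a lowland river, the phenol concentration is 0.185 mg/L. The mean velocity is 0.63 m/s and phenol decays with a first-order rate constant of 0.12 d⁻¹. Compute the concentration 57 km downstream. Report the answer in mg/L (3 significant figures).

Travel time t = 57 km / 0.63 m/s = 5.7e+04/0.63 = 9.048e+04 s = 1.047 d.
First-order decay: C = 0.185·exp(−0.12·1.047) = 0.185·0.8819 = 0.1632 mg/L.

0.163 mg/L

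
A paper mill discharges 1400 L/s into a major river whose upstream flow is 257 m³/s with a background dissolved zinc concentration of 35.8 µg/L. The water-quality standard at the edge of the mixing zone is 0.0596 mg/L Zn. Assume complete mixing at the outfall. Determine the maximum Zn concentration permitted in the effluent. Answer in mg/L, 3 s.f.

1400 L/s = 1.4 m³/s.
35.8 µg/L = 0.0358 mg/L.
Mass balance: 0.0596·258.4 = 1.4·Cₑ + 257·0.0358.
Cₑ = (15.4 − 9.201) / 1.4 = 4.429 mg/L.

4.43 mg/L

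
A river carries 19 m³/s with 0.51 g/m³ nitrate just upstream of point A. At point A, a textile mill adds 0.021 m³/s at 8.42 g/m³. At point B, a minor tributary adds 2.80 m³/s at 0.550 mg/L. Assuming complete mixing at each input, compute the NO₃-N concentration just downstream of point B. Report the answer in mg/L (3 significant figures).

0.523 mg/L

After input A: C = (19·0.51 + 0.021·8.42) / 19.02 = 0.5187 mg/L.
After input B: C = (19.02·0.5187 + 2.8·0.55) / 21.82 = 0.5227 mg/L.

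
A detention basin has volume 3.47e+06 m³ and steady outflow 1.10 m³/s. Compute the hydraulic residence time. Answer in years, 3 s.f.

Q = 1.10 m³/s × 3.156e+07 s/yr = 3.471e+07 m³/yr.
Hydraulic residence time τ = V/Q = 3.47e+06/3.471e+07 = 0.09996 yr.

0.100 yr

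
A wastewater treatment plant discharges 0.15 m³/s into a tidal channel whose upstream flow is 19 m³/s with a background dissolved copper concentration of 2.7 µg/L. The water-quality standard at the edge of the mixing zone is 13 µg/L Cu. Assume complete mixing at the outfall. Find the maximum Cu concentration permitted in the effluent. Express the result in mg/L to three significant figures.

2.7 µg/L = 0.0027 mg/L.
13 µg/L = 0.013 mg/L.
Mass balance: 0.013·19.15 = 0.15·Cₑ + 19·0.0027.
Cₑ = (0.249 − 0.0513) / 0.15 = 1.318 mg/L.

1.32 mg/L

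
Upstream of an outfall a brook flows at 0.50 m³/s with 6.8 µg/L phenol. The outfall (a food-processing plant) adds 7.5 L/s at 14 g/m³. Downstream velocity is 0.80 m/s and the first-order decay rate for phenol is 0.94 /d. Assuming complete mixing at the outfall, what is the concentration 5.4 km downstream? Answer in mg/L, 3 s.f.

7.5 L/s = 0.0075 m³/s.
6.8 µg/L = 0.0068 mg/L.
After complete mixing, C₀ = (0.0075·14 + 0.5·0.0068) / 0.5075 = 0.2136 mg/L.
Travel time t = 5400 m / 0.80 m/s = 6750 s = 0.07812 d.
C = 0.2136·exp(−0.94·0.07812) = 0.2136·0.9292 = 0.1985 mg/L.

0.198 mg/L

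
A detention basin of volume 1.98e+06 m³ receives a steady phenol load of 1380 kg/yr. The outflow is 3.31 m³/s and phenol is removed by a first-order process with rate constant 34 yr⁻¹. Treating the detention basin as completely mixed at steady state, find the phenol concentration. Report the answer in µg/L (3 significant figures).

Outflow Q = 3.31 m³/s × 3.156e+07 s/yr = 1.045e+08 m³/yr.
Steady-state CSTR mass balance: W = Q·C + k·V·C, so C = W/(Q + kV).
Q + kV = 1.045e+08 + 34·1.98e+06 = 1.718e+08 m³/yr.
C = 1380/1.718e+08 = 8.034e-06 kg/m³ = 0.008034 mg/L = 8.034 µg/L.

8.03 µg/L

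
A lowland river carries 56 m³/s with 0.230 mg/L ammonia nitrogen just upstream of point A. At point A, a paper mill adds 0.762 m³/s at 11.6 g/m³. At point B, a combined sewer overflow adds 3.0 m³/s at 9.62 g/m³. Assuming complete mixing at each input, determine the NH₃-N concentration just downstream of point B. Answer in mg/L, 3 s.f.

After input A: C = (56·0.23 + 0.762·11.6) / 56.76 = 0.3826 mg/L.
After input B: C = (56.76·0.3826 + 3·9.62) / 59.76 = 0.8463 mg/L.

0.846 mg/L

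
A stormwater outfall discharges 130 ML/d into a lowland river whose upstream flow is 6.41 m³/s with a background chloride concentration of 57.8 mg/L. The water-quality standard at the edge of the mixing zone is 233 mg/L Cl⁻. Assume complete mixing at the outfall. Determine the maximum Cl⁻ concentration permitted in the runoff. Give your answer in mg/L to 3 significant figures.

130 ML/d = 1.505 m³/s.
Mass balance: 233·7.915 = 1.505·Cₑ + 6.41·57.8.
Cₑ = (1844 − 370.5) / 1.505 = 979.4 mg/L.

979 mg/L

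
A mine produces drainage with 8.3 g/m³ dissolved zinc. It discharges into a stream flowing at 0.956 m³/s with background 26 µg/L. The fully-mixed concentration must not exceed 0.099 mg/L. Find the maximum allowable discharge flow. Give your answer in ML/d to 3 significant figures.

0.735 ML/d

26 µg/L = 0.026 mg/L.
Mass balance at complete mixing: C_std·(Q_w + Q_r) = Q_w·C_e + Q_r·C_b.
Rearranging, Q_w = Q_r·(C_std − C_b)/(C_e − C_std) = 0.956·(0.099 − 0.026) / (8.3 − 0.099) = 0.00851 m³/s.
= 0.7352 ML/d.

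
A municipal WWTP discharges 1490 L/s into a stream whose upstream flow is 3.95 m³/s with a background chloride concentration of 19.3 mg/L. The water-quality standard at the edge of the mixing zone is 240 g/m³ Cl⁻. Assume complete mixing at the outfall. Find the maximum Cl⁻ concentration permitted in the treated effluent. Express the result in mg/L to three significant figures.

1490 L/s = 1.49 m³/s.
Mass balance: 240·5.44 = 1.49·Cₑ + 3.95·19.3.
Cₑ = (1306 − 76.23) / 1.49 = 825.1 mg/L.

825 mg/L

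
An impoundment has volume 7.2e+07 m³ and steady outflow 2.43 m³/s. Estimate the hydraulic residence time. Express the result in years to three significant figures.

Q = 2.43 m³/s × 3.156e+07 s/yr = 7.668e+07 m³/yr.
Hydraulic residence time τ = V/Q = 7.2e+07/7.668e+07 = 0.9389 yr.

0.939 yr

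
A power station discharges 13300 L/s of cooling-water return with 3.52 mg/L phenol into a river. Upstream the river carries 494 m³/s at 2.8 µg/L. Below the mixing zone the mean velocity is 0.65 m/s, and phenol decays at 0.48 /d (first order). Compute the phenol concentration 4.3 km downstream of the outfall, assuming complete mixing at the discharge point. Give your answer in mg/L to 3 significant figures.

0.0916 mg/L

13300 L/s = 13.3 m³/s.
2.8 µg/L = 0.0028 mg/L.
After complete mixing, C₀ = (13.3·3.52 + 494·0.0028) / 507.3 = 0.09501 mg/L.
Travel time t = 4300 m / 0.65 m/s = 6615 s = 0.07657 d.
C = 0.09501·exp(−0.48·0.07657) = 0.09501·0.9639 = 0.09158 mg/L.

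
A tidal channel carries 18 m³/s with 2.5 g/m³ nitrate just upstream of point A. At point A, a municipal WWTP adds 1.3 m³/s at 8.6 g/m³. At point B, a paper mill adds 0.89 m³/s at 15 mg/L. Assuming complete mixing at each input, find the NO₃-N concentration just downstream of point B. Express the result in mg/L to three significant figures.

After input A: C = (18·2.5 + 1.3·8.6) / 19.3 = 2.911 mg/L.
After input B: C = (19.3·2.911 + 0.89·15) / 20.19 = 3.444 mg/L.

3.44 mg/L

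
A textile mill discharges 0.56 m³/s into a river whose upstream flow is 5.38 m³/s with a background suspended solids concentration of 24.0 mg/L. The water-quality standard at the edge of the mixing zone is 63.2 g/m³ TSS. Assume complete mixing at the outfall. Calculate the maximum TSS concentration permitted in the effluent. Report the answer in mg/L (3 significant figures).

Mass balance: 63.2·5.94 = 0.56·Cₑ + 5.38·24.
Cₑ = (375.4 − 129.1) / 0.56 = 439.8 mg/L.

440 mg/L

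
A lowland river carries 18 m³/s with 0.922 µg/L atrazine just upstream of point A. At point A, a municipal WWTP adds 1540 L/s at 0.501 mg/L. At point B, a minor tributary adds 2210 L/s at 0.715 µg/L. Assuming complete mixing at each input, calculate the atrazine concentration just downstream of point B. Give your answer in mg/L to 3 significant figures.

0.922 µg/L = 0.000922 mg/L.
1540 L/s = 1.54 m³/s.
After input A: C = (18·0.000922 + 1.54·0.501) / 19.54 = 0.04033 mg/L.
2210 L/s = 2.21 m³/s.
0.715 µg/L = 0.000715 mg/L.
After input B: C = (19.54·0.04033 + 2.21·0.000715) / 21.75 = 0.03631 mg/L.

0.0363 mg/L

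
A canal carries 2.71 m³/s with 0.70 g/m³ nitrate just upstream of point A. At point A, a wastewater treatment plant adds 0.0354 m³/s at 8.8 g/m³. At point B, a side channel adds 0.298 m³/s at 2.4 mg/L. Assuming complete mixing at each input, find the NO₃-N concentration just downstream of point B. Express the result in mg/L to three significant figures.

0.961 mg/L

After input A: C = (2.71·0.7 + 0.0354·8.8) / 2.745 = 0.8044 mg/L.
After input B: C = (2.745·0.8044 + 0.298·2.4) / 3.043 = 0.9607 mg/L.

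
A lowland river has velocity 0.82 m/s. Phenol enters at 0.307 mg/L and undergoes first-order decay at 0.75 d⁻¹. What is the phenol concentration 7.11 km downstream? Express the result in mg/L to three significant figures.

0.285 mg/L

Travel time t = 7.11 km / 0.82 m/s = 7110/0.82 = 8671 s = 0.1004 d.
First-order decay: C = 0.307·exp(−0.75·0.1004) = 0.307·0.9275 = 0.2847 mg/L.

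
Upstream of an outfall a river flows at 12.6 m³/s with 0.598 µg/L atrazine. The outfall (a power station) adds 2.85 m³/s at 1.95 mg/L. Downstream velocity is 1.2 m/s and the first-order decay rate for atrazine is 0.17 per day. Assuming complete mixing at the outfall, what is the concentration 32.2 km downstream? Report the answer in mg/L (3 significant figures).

0.598 µg/L = 0.000598 mg/L.
After complete mixing, C₀ = (2.85·1.95 + 12.6·0.000598) / 15.45 = 0.3602 mg/L.
Travel time t = 3.22e+04 m / 1.2 m/s = 2.683e+04 s = 0.3106 d.
C = 0.3602·exp(−0.17·0.3106) = 0.3602·0.9486 = 0.3417 mg/L.

0.342 mg/L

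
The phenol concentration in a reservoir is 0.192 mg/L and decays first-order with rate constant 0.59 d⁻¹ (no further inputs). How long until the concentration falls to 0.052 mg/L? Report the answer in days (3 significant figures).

t = ln(C₀/C)/k = ln(0.192/0.052)/0.59 = 1.306/0.59 = 2.214 d.

2.21 d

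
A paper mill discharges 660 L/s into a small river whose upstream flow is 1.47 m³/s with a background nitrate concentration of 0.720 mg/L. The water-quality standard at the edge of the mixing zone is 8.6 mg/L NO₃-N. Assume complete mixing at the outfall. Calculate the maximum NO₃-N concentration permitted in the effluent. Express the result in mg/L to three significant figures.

26.2 mg/L

660 L/s = 0.66 m³/s.
Mass balance: 8.6·2.13 = 0.66·Cₑ + 1.47·0.72.
Cₑ = (18.32 − 1.058) / 0.66 = 26.15 mg/L.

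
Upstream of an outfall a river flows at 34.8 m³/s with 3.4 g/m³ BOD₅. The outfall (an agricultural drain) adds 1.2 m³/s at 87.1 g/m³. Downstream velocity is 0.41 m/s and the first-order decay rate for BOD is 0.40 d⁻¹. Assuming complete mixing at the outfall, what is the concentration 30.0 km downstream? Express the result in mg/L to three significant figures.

4.41 mg/L

After complete mixing, C₀ = (1.2·87.1 + 34.8·3.4) / 36 = 6.19 mg/L.
Travel time t = 3e+04 m / 0.41 m/s = 7.317e+04 s = 0.8469 d.
C = 6.19·exp(−0.40·0.8469) = 6.19·0.7127 = 4.411 mg/L.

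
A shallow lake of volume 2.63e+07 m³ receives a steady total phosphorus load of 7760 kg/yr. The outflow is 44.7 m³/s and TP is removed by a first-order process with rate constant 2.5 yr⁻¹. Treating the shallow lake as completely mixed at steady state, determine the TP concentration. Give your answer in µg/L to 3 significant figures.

Outflow Q = 44.7 m³/s × 3.156e+07 s/yr = 1.411e+09 m³/yr.
Steady-state CSTR mass balance: W = Q·C + k·V·C, so C = W/(Q + kV).
Q + kV = 1.411e+09 + 2.5·2.63e+07 = 1.476e+09 m³/yr.
C = 7760/1.476e+09 = 5.256e-06 kg/m³ = 0.005256 mg/L = 5.256 µg/L.

5.26 µg/L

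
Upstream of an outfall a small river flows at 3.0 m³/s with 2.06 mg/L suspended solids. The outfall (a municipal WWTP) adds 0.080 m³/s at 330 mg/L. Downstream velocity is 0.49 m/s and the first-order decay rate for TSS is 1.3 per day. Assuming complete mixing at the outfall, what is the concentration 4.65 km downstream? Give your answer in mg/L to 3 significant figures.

After complete mixing, C₀ = (0.08·330 + 3·2.06) / 3.08 = 10.58 mg/L.
Travel time t = 4650 m / 0.49 m/s = 9490 s = 0.1098 d.
C = 10.58·exp(−1.3·0.1098) = 10.58·0.8669 = 9.17 mg/L.

9.17 mg/L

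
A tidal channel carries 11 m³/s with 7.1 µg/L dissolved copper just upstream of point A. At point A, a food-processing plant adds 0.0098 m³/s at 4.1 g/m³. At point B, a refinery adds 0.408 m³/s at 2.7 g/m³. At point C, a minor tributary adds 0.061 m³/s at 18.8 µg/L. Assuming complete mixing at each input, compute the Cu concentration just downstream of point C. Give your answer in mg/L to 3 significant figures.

0.106 mg/L

7.1 µg/L = 0.0071 mg/L.
After input A: C = (11·0.0071 + 0.0098·4.1) / 11.01 = 0.01074 mg/L.
After input B: C = (11.01·0.01074 + 0.408·2.7) / 11.42 = 0.1068 mg/L.
18.8 µg/L = 0.0188 mg/L.
After input C: C = (11.42·0.1068 + 0.061·0.0188) / 11.48 = 0.1064 mg/L.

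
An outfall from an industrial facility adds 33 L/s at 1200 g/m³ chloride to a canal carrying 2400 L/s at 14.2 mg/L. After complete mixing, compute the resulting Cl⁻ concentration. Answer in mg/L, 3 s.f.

33 L/s = 0.033 m³/s.
2400 L/s = 2.4 m³/s.
Flow-weighted mixing gives C = (0.033·1200 + 2.4·14.2) / (0.033 + 2.4) = 73.68/2.433 = 30.28 mg/L.

30.3 mg/L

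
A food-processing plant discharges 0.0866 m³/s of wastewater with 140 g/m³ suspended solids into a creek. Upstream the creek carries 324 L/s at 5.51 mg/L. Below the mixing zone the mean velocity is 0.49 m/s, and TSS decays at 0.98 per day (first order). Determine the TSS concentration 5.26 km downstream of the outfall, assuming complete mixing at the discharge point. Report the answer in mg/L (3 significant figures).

324 L/s = 0.324 m³/s.
After complete mixing, C₀ = (0.0866·140 + 0.324·5.51) / 0.4106 = 33.88 mg/L.
Travel time t = 5260 m / 0.49 m/s = 1.073e+04 s = 0.1242 d.
C = 33.88·exp(−0.98·0.1242) = 33.88·0.8854 = 29.99 mg/L.

30.0 mg/L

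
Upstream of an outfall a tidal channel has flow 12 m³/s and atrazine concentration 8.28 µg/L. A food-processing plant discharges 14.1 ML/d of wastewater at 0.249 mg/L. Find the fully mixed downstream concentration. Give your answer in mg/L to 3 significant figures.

0.0115 mg/L

14.1 ML/d = 0.1632 m³/s.
8.28 µg/L = 0.00828 mg/L.
By mass balance at complete mixing, C = (0.1632·0.249 + 12·0.00828) / (0.1632 + 12) = 0.14/12.16 = 0.01151 mg/L.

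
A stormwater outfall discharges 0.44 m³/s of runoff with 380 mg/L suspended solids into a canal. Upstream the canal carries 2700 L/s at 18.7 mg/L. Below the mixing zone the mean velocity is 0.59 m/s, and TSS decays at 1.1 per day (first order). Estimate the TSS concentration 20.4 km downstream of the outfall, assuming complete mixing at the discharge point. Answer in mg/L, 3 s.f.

44.6 mg/L

2700 L/s = 2.7 m³/s.
After complete mixing, C₀ = (0.44·380 + 2.7·18.7) / 3.14 = 69.33 mg/L.
Travel time t = 2.04e+04 m / 0.59 m/s = 3.458e+04 s = 0.4002 d.
C = 69.33·exp(−1.1·0.4002) = 69.33·0.6439 = 44.64 mg/L.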